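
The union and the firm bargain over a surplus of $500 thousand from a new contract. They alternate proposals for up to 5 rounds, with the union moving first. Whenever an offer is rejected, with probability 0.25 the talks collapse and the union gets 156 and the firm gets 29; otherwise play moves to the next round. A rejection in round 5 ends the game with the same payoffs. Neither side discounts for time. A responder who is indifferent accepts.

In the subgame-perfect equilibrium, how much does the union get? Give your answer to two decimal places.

378.71

Round 5 (the union proposes): the firm gets 29 if talks fail, so the union offers 29 and keeps 471.
Round 4 (the firm proposes): rejecting gives the union an expected 0.75 × 471 + 0.25 × 156 = 392.25, so the firm offers 392.25, keeping 107.75.
Round 3 (the union proposes): rejecting gives the firm an expected 0.75 × 107.75 + 0.25 × 29 = 88.0625. The union offers 88.0625 and keeps 500 − 88.0625 = 411.9375.
Round 2 (the firm proposes): rejecting gives the union an expected 0.75 × 411.9375 + 0.25 × 156 = 347.953125, so the firm offers 347.953125, keeping 152.046875.
Round 1 (the union proposes): rejecting gives the firm an expected 0.75 × 152.046875 + 0.25 × 29 = 121.28515625; the union offers that and keeps 378.71484375.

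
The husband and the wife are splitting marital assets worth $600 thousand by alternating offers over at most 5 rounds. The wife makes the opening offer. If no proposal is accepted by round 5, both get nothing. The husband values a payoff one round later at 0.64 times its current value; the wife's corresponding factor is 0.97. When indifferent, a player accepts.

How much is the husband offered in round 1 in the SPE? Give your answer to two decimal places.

18.67

Round 5 (the wife proposes): rejection yields 0 for the husband; the wife offers 0 and keeps 600.
Round 4 (the husband proposes): the wife can get 600 next round, worth 0.97 × 600 = 582 now. The husband offers 582 and keeps 600 − 582 = 18.
Round 3 (the wife proposes): the husband can get 18 next round, worth 0.64 × 18 = 11.52 now. The wife offers 11.52 and keeps 600 − 11.52 = 588.48.
Round 2 (the husband proposes): the wife can get 588.48 next round, worth 0.97 × 588.48 = 570.8256 now, so the husband offers 570.8256, keeping 29.1744.
Round 1 (the wife proposes): the husband can get 29.1744 next round, worth 0.64 × 29.1744 = 18.671616 now, so the wife offers 18.671616, keeping 581.328384.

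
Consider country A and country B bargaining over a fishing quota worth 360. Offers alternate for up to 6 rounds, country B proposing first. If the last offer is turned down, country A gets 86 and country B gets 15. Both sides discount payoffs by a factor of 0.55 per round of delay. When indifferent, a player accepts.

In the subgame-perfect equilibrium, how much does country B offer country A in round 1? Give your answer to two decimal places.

133.42

Round 6 (country A proposes): country B gets 15 if talks fail, so country A offers 15 and keeps 345.
Round 5 (country B proposes): country A can get 345 next round, worth 0.55 × 345 = 189.75 now, so country B offers 189.75, keeping 170.25.
Round 4 (country A proposes): country B can get 170.25 next round, worth 0.55 × 170.25 = 93.6375 now; country A offers that and keeps 266.3625.
Round 3 (country B proposes): country A can get 266.3625 next round, worth 0.55 × 266.3625 = 146.499375 now, so country B offers 146.499375, keeping 213.500625.
Round 2 (country A proposes): country B can get 213.500625 next round, worth 0.55 × 213.500625 = 117.42534375 now; country A offers that and keeps 242.57465625.
Round 1 (country B proposes): country A can get 242.57465625 next round, worth 0.55 × 242.57465625 = 133.4160609375 now, so country B offers 133.4160609375, keeping 226.5839390625.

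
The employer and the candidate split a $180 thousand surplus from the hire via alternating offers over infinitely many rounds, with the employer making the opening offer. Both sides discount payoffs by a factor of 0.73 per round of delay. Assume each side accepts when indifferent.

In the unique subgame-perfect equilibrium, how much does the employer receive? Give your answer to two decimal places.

When the employer proposes, the candidate accepts any offer worth at least 0.73 times what the candidate would get by proposing next round; and vice versa.
This gives x = 180 − 0.73y and y = 180 − 0.73x, where x and y are each side's share when it proposes.
Hence (1 − 0.73·0.73)x = 180(1 − 0.73), i.e. 0.4671·x = 48.6.
x ≈ 104.0462; the candidate's share is 180 − x ≈ 75.9538.

104.05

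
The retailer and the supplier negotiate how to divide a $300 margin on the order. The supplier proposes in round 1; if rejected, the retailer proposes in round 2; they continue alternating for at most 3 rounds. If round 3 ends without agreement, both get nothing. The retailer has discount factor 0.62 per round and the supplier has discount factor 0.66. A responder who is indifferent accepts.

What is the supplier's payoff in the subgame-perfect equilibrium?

Round 3 (the supplier proposes): rejection yields 0 for the retailer; the supplier offers 0 and keeps 300.
Round 2 (the retailer proposes): the supplier can get 300 next round, worth 0.66 × 300 = 198 now. The retailer offers 198 and keeps 300 − 198 = 102.
Round 1 (the supplier proposes): the retailer can get 102 next round, worth 0.62 × 102 = 63.24 now. The supplier offers 63.24 and keeps 300 − 63.24 = 236.76.

236.76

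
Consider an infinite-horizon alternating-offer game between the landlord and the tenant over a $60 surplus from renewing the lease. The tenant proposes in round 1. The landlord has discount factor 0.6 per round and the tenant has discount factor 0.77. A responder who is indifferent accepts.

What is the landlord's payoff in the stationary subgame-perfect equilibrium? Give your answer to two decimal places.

15.39

When the tenant proposes, the landlord accepts any offer worth at least 0.6 times what the landlord would get by proposing next round; and vice versa.
This gives x = 60 − 0.6y and y = 60 − 0.77x, where x and y are each side's share when it proposes.
Hence (1 − 0.6·0.77)x = 60(1 − 0.6), i.e. 0.538·x = 24.
x ≈ 44.6097; the landlord's share is 60 − x ≈ 15.3903.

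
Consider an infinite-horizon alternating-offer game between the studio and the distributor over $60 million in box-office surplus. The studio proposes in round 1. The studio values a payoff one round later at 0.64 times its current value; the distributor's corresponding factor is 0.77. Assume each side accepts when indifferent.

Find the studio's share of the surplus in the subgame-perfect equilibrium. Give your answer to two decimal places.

27.21

Let x be the studio's share when the studio proposes and y be the distributor's share when the distributor proposes.
The distributor accepts iff offered ≥ 0.77·y, so x = 60 − 0.77y. Symmetrically y = 60 − 0.64x.
Substituting: x = 60 − 0.77(60 − 0.64x), giving x(1 − 0.64·0.77) = 60(1 − 0.77).
So x = 60 × 0.23 / 0.5072 ≈ 27.2082, and the distributor receives 60 − x ≈ 32.7918.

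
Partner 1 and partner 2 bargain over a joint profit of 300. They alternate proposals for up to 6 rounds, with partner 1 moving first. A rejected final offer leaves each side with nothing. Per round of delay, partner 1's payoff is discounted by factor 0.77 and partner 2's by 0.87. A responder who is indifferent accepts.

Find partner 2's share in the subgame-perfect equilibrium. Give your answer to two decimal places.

Work backward from the last round.
Round 6 (partner 2 proposes): partner 1 will accept anything ≥ 0, so partner 2 offers 0 and keeps 300.
Round 5 (partner 1 proposes): partner 2 can get 300 next round, worth 0.87 × 300 = 261 now, so partner 1 offers 261, keeping 39.
Round 4 (partner 2 proposes): partner 1 can get 39 next round, worth 0.77 × 39 = 30.03 now. Partner 2 offers 30.03 and keeps 300 − 30.03 = 269.97.
Round 3 (partner 1 proposes): partner 2 can get 269.97 next round, worth 0.87 × 269.97 = 234.8739 now. Partner 1 offers 234.8739 and keeps 300 − 234.8739 = 65.1261.
Round 2 (partner 2 proposes): partner 1 can get 65.1261 next round, worth 0.77 × 65.1261 = 50.147097 now. Partner 2 offers 50.147097 and keeps 300 − 50.147097 = 249.852903.
Round 1 (partner 1 proposes): partner 2 can get 249.852903 next round, worth 0.87 × 249.852903 = 217.37202561 now, so partner 1 offers 217.37202561, keeping 82.62797439.

217.37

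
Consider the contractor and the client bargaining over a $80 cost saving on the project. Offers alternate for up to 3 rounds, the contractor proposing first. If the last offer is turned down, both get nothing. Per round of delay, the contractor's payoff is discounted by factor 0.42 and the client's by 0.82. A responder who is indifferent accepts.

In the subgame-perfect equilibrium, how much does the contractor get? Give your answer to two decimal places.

41.95

Round 3 (the contractor proposes): rejection yields 0 for the client; the contractor offers 0 and keeps 80.
Round 2 (the client proposes): the contractor can get 80 next round, worth 0.42 × 80 = 33.6 now, so the client offers 33.6, keeping 46.4.
Round 1 (the contractor proposes): the client can get 46.4 next round, worth 0.82 × 46.4 = 38.048 now; the contractor offers that and keeps 41.952.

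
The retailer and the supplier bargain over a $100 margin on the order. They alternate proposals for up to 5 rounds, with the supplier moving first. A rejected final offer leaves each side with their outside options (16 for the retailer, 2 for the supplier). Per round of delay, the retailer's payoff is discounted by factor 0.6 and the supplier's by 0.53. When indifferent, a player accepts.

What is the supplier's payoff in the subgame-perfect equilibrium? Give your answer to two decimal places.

Round 5 (the supplier proposes): the retailer gets 16 if talks fail, so the supplier offers 16 and keeps 84.
Round 4 (the retailer proposes): the supplier can get 84 next round, worth 0.53 × 84 = 44.52 now, so the retailer offers 44.52, keeping 55.48.
Round 3 (the supplier proposes): the retailer can get 55.48 next round, worth 0.6 × 55.48 = 33.288 now, so the supplier offers 33.288, keeping 66.712.
Round 2 (the retailer proposes): the supplier can get 66.712 next round, worth 0.53 × 66.712 = 35.35736 now; the retailer offers that and keeps 64.64264.
Round 1 (the supplier proposes): the retailer can get 64.64264 next round, worth 0.6 × 64.64264 = 38.785584 now, so the supplier offers 38.785584, keeping 61.214416.

61.21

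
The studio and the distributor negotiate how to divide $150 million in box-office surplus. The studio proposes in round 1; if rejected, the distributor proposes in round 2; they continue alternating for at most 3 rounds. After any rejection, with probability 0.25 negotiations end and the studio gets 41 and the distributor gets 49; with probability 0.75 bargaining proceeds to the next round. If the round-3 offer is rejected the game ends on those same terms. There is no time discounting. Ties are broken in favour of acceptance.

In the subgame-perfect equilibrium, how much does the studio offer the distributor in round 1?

Round 3 (the studio proposes): the distributor gets 49 if talks fail, so the studio offers 49 and keeps 101.
Round 2 (the distributor proposes): rejecting gives the studio an expected 0.75 × 101 + 0.25 × 41 = 86, so the distributor offers 86, keeping 64.
Round 1 (the studio proposes): rejecting gives the distributor an expected 0.75 × 64 + 0.25 × 49 = 60.25; the studio offers that and keeps 89.75.

60.25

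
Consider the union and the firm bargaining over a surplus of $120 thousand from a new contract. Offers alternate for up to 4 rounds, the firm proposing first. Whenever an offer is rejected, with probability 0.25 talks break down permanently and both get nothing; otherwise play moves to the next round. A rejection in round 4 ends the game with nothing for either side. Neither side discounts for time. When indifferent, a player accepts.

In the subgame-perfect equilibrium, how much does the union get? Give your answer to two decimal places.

Round 4 (the union proposes): the firm will accept anything ≥ 0, so the union offers 0 and keeps 120.
Round 3 (the firm proposes): rejecting gives the union an expected 0.75 × 120 = 90, so the firm offers 90, keeping 30.
Round 2 (the union proposes): rejecting gives the firm an expected 0.75 × 30 = 22.5, so the union offers 22.5, keeping 97.5.
Round 1 (the firm proposes): rejecting gives the union an expected 0.75 × 97.5 = 73.125. The firm offers 73.125 and keeps 120 − 73.125 = 46.875.

73.13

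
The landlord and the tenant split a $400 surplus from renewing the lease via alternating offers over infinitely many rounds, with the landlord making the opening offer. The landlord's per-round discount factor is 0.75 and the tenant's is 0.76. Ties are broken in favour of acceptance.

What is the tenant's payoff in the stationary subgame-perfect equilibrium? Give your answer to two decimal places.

When the landlord proposes, the tenant accepts any offer worth at least 0.76 times what the tenant would get by proposing next round; and vice versa.
This gives x = 400 − 0.76y and y = 400 − 0.75x, where x and y are each side's share when it proposes.
Hence (1 − 0.76·0.75)x = 400(1 − 0.76), i.e. 0.43·x = 96.
x ≈ 223.2558; the tenant's share is 400 − x ≈ 176.7442.

176.74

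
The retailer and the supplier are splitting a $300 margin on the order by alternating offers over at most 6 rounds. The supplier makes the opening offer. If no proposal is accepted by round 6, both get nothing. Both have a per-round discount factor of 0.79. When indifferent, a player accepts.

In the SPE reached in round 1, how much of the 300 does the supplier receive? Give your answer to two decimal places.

Solve by backward induction from round 6.
Round 6 (the retailer proposes): the supplier will accept anything ≥ 0, so the retailer offers 0 and keeps 300.
Round 5 (the supplier proposes): the retailer can get 300 next round, worth 0.79 × 300 = 237 now; the supplier offers that and keeps 63.
Round 4 (the retailer proposes): the supplier can get 63 next round, worth 0.79 × 63 = 49.77 now. The retailer offers 49.77 and keeps 300 − 49.77 = 250.23.
Round 3 (the supplier proposes): the retailer can get 250.23 next round, worth 0.79 × 250.23 = 197.6817 now. The supplier offers 197.6817 and keeps 300 − 197.6817 = 102.3183.
Round 2 (the retailer proposes): the supplier can get 102.3183 next round, worth 0.79 × 102.3183 = 80.831457 now, so the retailer offers 80.831457, keeping 219.168543.
Round 1 (the supplier proposes): the retailer can get 219.168543 next round, worth 0.79 × 219.168543 = 173.14314897 now; the supplier offers that and keeps 126.85685103.

126.86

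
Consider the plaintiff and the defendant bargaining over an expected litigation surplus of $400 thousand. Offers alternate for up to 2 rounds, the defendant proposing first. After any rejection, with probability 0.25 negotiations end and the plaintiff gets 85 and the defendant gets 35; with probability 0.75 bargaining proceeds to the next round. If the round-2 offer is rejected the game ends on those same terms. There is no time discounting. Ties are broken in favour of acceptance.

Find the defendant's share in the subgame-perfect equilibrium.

105

Round 2 (the plaintiff proposes): the defendant gets 35 if talks fail, so the plaintiff offers 35 and keeps 365.
Round 1 (the defendant proposes): rejecting gives the plaintiff an expected 0.75 × 365 + 0.25 × 85 = 295. The defendant offers 295 and keeps 400 − 295 = 105.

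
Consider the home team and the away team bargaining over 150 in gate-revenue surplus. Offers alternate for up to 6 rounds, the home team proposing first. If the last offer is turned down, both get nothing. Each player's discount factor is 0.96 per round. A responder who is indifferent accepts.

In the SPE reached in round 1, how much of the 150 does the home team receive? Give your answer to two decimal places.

By backward induction:
Round 6 (the away team proposes): rejection yields 0 for the home team; the away team offers 0 and keeps 150.
Round 5 (the home team proposes): the away team can get 150 next round, worth 0.96 × 150 = 144 now, so the home team offers 144, keeping 6.
Round 4 (the away team proposes): the home team can get 6 next round, worth 0.96 × 6 = 5.76 now, so the away team offers 5.76, keeping 144.24.
Round 3 (the home team proposes): the away team can get 144.24 next round, worth 0.96 × 144.24 = 138.4704 now; the home team offers that and keeps 11.5296.
Round 2 (the away team proposes): the home team can get 11.5296 next round, worth 0.96 × 11.5296 = 11.068416 now, so the away team offers 11.068416, keeping 138.931584.
Round 1 (the home team proposes): the away team can get 138.931584 next round, worth 0.96 × 138.931584 = 133.37432064 now; the home team offers that and keeps 16.62567936.

16.63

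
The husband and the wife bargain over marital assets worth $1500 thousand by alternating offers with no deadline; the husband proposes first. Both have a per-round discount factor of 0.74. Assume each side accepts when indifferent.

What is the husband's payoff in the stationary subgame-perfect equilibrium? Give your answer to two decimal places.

In a stationary SPE each proposer offers the other exactly their discounted continuation value.
If the husband keeps x when proposing and the wife keeps y when proposing, then x = 1500 − 0.74y and y = 1500 − 0.74x.
Solving: x = 1500(1 − 0.74) / (1 − 0.74·0.74) = 390 / 0.4524 ≈ 862.0690.
The wife gets 1500 − 862.0690 ≈ 637.9310.

862.07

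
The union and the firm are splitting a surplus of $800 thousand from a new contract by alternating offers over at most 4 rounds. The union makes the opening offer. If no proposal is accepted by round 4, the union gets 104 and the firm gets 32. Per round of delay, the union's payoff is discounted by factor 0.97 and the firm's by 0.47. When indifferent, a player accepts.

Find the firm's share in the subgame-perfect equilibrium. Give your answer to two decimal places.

160.41

Round 4 (the firm proposes): the union gets 104 if talks fail, so the firm offers 104 and keeps 696.
Round 3 (the union proposes): the firm can get 696 next round, worth 0.47 × 696 = 327.12 now, so the union offers 327.12, keeping 472.88.
Round 2 (the firm proposes): the union can get 472.88 next round, worth 0.97 × 472.88 = 458.6936 now; the firm offers that and keeps 341.3064.
Round 1 (the union proposes): the firm can get 341.3064 next round, worth 0.47 × 341.3064 = 160.414008 now. The union offers 160.414008 and keeps 800 − 160.414008 = 639.585992.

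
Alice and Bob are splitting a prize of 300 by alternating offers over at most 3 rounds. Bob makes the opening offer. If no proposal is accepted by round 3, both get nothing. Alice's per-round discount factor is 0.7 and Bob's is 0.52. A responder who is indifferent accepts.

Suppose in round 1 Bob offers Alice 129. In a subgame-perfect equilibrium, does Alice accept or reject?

Accept

Round 3 (Bob proposes): rejection yields 0 for Alice; Bob offers 0 and keeps 300.
Round 2 (Alice proposes): Bob can get 300 next round, worth 0.52 × 300 = 156 now. Alice offers 156 and keeps 300 − 156 = 144.
So by rejecting in round 1, Alice gets 144 next round, worth 0.7 × 144 = 100.8 now.
Offer 129 ≥ 100.8, so Alice accepts.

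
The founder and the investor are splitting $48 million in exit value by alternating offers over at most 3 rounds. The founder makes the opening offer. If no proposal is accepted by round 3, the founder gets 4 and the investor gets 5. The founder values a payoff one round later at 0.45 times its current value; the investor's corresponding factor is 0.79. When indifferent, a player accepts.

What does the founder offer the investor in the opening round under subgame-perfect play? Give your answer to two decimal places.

22.63

Round 3 (the founder proposes): the investor gets 5 if talks fail, so the founder offers 5 and keeps 43.
Round 2 (the investor proposes): the founder can get 43 next round, worth 0.45 × 43 = 19.35 now; the investor offers that and keeps 28.65.
Round 1 (the founder proposes): the investor can get 28.65 next round, worth 0.79 × 28.65 = 22.6335 now, so the founder offers 22.6335, keeping 25.3665.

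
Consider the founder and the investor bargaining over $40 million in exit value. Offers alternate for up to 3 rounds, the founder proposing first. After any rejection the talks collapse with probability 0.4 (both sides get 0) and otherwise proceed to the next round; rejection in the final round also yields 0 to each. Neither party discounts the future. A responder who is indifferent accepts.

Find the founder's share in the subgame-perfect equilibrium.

30.4

By backward induction:
Round 3 (the founder proposes): the investor will accept anything ≥ 0, so the founder offers 0 and keeps 40.
Round 2 (the investor proposes): rejecting gives the founder an expected 0.6 × 40 = 24; the investor offers that and keeps 16.
Round 1 (the founder proposes): rejecting gives the investor an expected 0.6 × 16 = 9.6. The founder offers 9.6 and keeps 40 − 9.6 = 30.4.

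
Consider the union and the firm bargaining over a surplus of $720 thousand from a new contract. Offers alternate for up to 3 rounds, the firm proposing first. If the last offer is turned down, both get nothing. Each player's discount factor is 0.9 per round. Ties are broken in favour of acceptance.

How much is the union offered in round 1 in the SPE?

64.8

Round 3 (the firm proposes): rejection yields 0 for the union; the firm offers 0 and keeps 720.
Round 2 (the union proposes): the firm can get 720 next round, worth 0.9 × 720 = 648 now, so the union offers 648, keeping 72.
Round 1 (the firm proposes): the union can get 72 next round, worth 0.9 × 72 = 64.8 now; the firm offers that and keeps 655.2.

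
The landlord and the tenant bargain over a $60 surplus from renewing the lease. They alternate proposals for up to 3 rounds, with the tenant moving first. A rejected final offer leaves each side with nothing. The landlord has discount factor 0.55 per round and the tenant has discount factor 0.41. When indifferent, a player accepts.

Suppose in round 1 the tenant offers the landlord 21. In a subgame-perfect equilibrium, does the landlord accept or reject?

Accept

Round 3 (the tenant proposes): the landlord will accept anything ≥ 0, so the tenant offers 0 and keeps 60.
Round 2 (the landlord proposes): the tenant can get 60 next round, worth 0.41 × 60 = 24.6 now. The landlord offers 24.6 and keeps 60 − 24.6 = 35.4.
So by rejecting in round 1, the landlord gets 35.4 next round, worth 0.55 × 35.4 = 19.47 now.
Offer 21 ≥ 19.47, so the landlord accepts.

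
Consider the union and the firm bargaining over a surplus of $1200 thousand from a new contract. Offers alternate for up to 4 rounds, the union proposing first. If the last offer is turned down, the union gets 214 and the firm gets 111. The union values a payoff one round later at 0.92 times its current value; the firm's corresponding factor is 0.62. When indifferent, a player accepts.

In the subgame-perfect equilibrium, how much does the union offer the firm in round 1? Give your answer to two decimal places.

Round 4 (the firm proposes): the union gets 214 if talks fail, so the firm offers 214 and keeps 986.
Round 3 (the union proposes): the firm can get 986 next round, worth 0.62 × 986 = 611.32 now, so the union offers 611.32, keeping 588.68.
Round 2 (the firm proposes): the union can get 588.68 next round, worth 0.92 × 588.68 = 541.5856 now, so the firm offers 541.5856, keeping 658.4144.
Round 1 (the union proposes): the firm can get 658.4144 next round, worth 0.62 × 658.4144 = 408.216928 now; the union offers that and keeps 791.783072.

408.22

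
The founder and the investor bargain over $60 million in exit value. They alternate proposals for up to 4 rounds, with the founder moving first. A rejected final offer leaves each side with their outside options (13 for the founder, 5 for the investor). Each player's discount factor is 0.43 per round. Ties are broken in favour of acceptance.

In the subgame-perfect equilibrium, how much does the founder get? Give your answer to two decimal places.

41.56

Round 4 (the investor proposes): the founder gets 13 if talks fail, so the investor offers 13 and keeps 47.
Round 3 (the founder proposes): the investor can get 47 next round, worth 0.43 × 47 = 20.21 now. The founder offers 20.21 and keeps 60 − 20.21 = 39.79.
Round 2 (the investor proposes): the founder can get 39.79 next round, worth 0.43 × 39.79 = 17.1097 now; the investor offers that and keeps 42.8903.
Round 1 (the founder proposes): the investor can get 42.8903 next round, worth 0.43 × 42.8903 = 18.442829 now, so the founder offers 18.442829, keeping 41.557171.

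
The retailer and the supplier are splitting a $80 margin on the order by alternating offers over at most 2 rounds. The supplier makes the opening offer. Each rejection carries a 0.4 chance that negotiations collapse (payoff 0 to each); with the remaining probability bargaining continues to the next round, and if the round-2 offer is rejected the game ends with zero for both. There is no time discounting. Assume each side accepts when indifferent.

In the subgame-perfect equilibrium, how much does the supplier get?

Round 2 (the retailer proposes): rejection yields 0 for the supplier; the retailer offers 0 and keeps 80.
Round 1 (the supplier proposes): rejecting gives the retailer an expected 0.6 × 80 = 48, so the supplier offers 48, keeping 32.

32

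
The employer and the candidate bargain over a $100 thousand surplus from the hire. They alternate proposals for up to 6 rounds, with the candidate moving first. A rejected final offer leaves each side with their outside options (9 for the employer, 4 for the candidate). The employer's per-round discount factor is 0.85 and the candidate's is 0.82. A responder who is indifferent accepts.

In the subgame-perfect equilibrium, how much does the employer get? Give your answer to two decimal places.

Round 6 (the employer proposes): the candidate gets 4 if talks fail, so the employer offers 4 and keeps 96.
Round 5 (the candidate proposes): the employer can get 96 next round, worth 0.85 × 96 = 81.6 now; the candidate offers that and keeps 18.4.
Round 4 (the employer proposes): the candidate can get 18.4 next round, worth 0.82 × 18.4 = 15.088 now; the employer offers that and keeps 84.912.
Round 3 (the candidate proposes): the employer can get 84.912 next round, worth 0.85 × 84.912 = 72.1752 now, so the candidate offers 72.1752, keeping 27.8248.
Round 2 (the employer proposes): the candidate can get 27.8248 next round, worth 0.82 × 27.8248 = 22.816336 now; the employer offers that and keeps 77.183664.
Round 1 (the candidate proposes): the employer can get 77.183664 next round, worth 0.85 × 77.183664 = 65.6061144 now. The candidate offers 65.6061144 and keeps 100 − 65.6061144 = 34.3938856.

65.61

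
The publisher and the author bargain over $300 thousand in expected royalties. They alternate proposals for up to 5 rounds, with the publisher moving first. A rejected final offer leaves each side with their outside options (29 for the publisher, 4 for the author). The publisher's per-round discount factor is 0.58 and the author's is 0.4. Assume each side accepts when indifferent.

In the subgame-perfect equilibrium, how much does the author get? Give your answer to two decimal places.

Round 5 (the publisher proposes): the author gets 4 if talks fail, so the publisher offers 4 and keeps 296.
Round 4 (the author proposes): the publisher can get 296 next round, worth 0.58 × 296 = 171.68 now, so the author offers 171.68, keeping 128.32.
Round 3 (the publisher proposes): the author can get 128.32 next round, worth 0.4 × 128.32 = 51.328 now. The publisher offers 51.328 and keeps 300 − 51.328 = 248.672.
Round 2 (the author proposes): the publisher can get 248.672 next round, worth 0.58 × 248.672 = 144.22976 now. The author offers 144.22976 and keeps 300 − 144.22976 = 155.77024.
Round 1 (the publisher proposes): the author can get 155.77024 next round, worth 0.4 × 155.77024 = 62.308096 now. The publisher offers 62.308096 and keeps 300 − 62.308096 = 237.691904.

62.31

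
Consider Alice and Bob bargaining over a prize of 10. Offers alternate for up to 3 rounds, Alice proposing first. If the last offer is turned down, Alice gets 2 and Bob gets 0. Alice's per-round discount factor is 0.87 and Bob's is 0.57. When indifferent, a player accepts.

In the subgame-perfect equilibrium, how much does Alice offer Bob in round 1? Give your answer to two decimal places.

By backward induction:
Round 3 (Alice proposes): Bob will accept anything ≥ 0, so Alice offers 0 and keeps 10.
Round 2 (Bob proposes): Alice can get 10 next round, worth 0.87 × 10 = 8.7 now, so Bob offers 8.7, keeping 1.3.
Round 1 (Alice proposes): Bob can get 1.3 next round, worth 0.57 × 1.3 = 0.741 now. Alice offers 0.741 and keeps 10 − 0.741 = 9.259.

0.74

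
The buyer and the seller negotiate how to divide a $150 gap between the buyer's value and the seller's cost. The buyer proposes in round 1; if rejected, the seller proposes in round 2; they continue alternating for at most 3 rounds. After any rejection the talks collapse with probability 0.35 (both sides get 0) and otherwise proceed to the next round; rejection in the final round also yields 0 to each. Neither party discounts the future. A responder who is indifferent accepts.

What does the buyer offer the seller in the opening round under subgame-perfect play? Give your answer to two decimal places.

Round 3 (the buyer proposes): the seller will accept anything ≥ 0, so the buyer offers 0 and keeps 150.
Round 2 (the seller proposes): rejecting gives the buyer an expected 0.65 × 150 = 97.5, so the seller offers 97.5, keeping 52.5.
Round 1 (the buyer proposes): rejecting gives the seller an expected 0.65 × 52.5 = 34.125; the buyer offers that and keeps 115.875.

34.13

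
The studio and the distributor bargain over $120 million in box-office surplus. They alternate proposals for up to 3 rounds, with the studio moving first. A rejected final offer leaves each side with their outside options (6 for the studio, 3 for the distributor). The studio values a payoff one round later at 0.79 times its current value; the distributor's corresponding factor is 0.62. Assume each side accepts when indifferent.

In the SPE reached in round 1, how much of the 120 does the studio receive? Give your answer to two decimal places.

Round 3 (the studio proposes): the distributor gets 3 if talks fail, so the studio offers 3 and keeps 117.
Round 2 (the distributor proposes): the studio can get 117 next round, worth 0.79 × 117 = 92.43 now; the distributor offers that and keeps 27.57.
Round 1 (the studio proposes): the distributor can get 27.57 next round, worth 0.62 × 27.57 = 17.0934 now; the studio offers that and keeps 102.9066.

102.91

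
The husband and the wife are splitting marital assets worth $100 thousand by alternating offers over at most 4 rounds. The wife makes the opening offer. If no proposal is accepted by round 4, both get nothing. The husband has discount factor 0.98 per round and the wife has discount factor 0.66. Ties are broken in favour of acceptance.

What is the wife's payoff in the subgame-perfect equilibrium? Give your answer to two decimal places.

Round 4 (the husband proposes): rejection yields 0 for the wife; the husband offers 0 and keeps 100.
Round 3 (the wife proposes): the husband can get 100 next round, worth 0.98 × 100 = 98 now, so the wife offers 98, keeping 2.
Round 2 (the husband proposes): the wife can get 2 next round, worth 0.66 × 2 = 1.32 now, so the husband offers 1.32, keeping 98.68.
Round 1 (the wife proposes): the husband can get 98.68 next round, worth 0.98 × 98.68 = 96.7064 now; the wife offers that and keeps 3.2936.

3.29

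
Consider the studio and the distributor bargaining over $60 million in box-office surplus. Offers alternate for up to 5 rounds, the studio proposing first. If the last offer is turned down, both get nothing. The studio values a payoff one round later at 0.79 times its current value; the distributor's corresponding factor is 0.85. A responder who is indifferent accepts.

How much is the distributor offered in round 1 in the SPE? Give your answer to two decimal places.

17.90

Round 5 (the studio proposes): the distributor will accept anything ≥ 0, so the studio offers 0 and keeps 60.
Round 4 (the distributor proposes): the studio can get 60 next round, worth 0.79 × 60 = 47.4 now. The distributor offers 47.4 and keeps 60 − 47.4 = 12.6.
Round 3 (the studio proposes): the distributor can get 12.6 next round, worth 0.85 × 12.6 = 10.71 now; the studio offers that and keeps 49.29.
Round 2 (the distributor proposes): the studio can get 49.29 next round, worth 0.79 × 49.29 = 38.9391 now. The distributor offers 38.9391 and keeps 60 − 38.9391 = 21.0609.
Round 1 (the studio proposes): the distributor can get 21.0609 next round, worth 0.85 × 21.0609 = 17.901765 now; the studio offers that and keeps 42.098235.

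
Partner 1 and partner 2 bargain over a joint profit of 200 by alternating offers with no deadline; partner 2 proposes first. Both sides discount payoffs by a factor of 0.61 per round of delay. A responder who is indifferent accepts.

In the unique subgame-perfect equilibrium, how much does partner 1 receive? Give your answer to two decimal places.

Let x be partner 2's share when partner 2 proposes and y be partner 1's share when partner 1 proposes.
Partner 1 accepts iff offered ≥ 0.61·y, so x = 200 − 0.61y. Symmetrically y = 200 − 0.61x.
Substituting: x = 200 − 0.61(200 − 0.61x), giving x(1 − 0.61·0.61) = 200(1 − 0.61).
So x = 200 × 0.39 / 0.6279 ≈ 124.2236, and partner 1 receives 200 − x ≈ 75.7764.

75.78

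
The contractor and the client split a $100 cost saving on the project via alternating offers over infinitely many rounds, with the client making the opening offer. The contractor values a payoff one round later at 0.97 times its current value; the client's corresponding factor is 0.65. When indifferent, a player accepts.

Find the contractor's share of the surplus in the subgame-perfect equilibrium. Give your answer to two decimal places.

When the client proposes, the contractor accepts any offer worth at least 0.97 times what the contractor would get by proposing next round; and vice versa.
This gives x = 100 − 0.97y and y = 100 − 0.65x, where x and y are each side's share when it proposes.
Hence (1 − 0.97·0.65)x = 100(1 − 0.97), i.e. 0.3695·x = 3.
x ≈ 8.1191; the contractor's share is 100 − x ≈ 91.8809.

91.88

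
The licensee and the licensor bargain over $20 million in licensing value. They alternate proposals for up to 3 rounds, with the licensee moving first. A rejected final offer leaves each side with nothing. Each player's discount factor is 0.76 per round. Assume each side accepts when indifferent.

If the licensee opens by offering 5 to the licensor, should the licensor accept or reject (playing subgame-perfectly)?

Round 3 (the licensee proposes): rejection yields 0 for the licensor; the licensee offers 0 and keeps 20.
Round 2 (the licensor proposes): the licensee can get 20 next round, worth 0.76 × 20 = 15.2 now. The licensor offers 15.2 and keeps 20 − 15.2 = 4.8.
So by rejecting in round 1, the licensor gets 4.8 next round, worth 0.76 × 4.8 = 3.648 now.
Offer 5 ≥ 3.648, so the licensor accepts.

Accept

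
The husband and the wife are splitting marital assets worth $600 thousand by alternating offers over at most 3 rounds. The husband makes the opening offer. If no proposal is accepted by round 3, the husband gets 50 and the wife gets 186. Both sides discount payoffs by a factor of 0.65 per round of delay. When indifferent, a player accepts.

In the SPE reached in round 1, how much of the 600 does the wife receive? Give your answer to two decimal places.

Solve by backward induction from round 3.
Round 3 (the husband proposes): the wife gets 186 if talks fail, so the husband offers 186 and keeps 414.
Round 2 (the wife proposes): the husband can get 414 next round, worth 0.65 × 414 = 269.1 now. The wife offers 269.1 and keeps 600 − 269.1 = 330.9.
Round 1 (the husband proposes): the wife can get 330.9 next round, worth 0.65 × 330.9 = 215.085 now. The husband offers 215.085 and keeps 600 − 215.085 = 384.915.

215.09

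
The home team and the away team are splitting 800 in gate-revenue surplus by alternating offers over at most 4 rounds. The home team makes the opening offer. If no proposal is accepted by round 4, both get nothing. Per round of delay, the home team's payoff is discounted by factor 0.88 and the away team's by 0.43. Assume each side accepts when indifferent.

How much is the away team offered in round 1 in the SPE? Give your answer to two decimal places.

By backward induction:
Round 4 (the away team proposes): the home team will accept anything ≥ 0, so the away team offers 0 and keeps 800.
Round 3 (the home team proposes): the away team can get 800 next round, worth 0.43 × 800 = 344 now. The home team offers 344 and keeps 800 − 344 = 456.
Round 2 (the away team proposes): the home team can get 456 next round, worth 0.88 × 456 = 401.28 now; the away team offers that and keeps 398.72.
Round 1 (the home team proposes): the away team can get 398.72 next round, worth 0.43 × 398.72 = 171.4496 now. The home team offers 171.4496 and keeps 800 − 171.4496 = 628.5504.

171.45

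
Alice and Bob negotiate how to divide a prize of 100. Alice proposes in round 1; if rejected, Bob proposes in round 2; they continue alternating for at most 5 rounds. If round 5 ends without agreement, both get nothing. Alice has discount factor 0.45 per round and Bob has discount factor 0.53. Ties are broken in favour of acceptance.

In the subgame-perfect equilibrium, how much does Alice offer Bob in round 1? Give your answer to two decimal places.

Round 5 (Alice proposes): rejection yields 0 for Bob; Alice offers 0 and keeps 100.
Round 4 (Bob proposes): Alice can get 100 next round, worth 0.45 × 100 = 45 now. Bob offers 45 and keeps 100 − 45 = 55.
Round 3 (Alice proposes): Bob can get 55 next round, worth 0.53 × 55 = 29.15 now. Alice offers 29.15 and keeps 100 − 29.15 = 70.85.
Round 2 (Bob proposes): Alice can get 70.85 next round, worth 0.45 × 70.85 = 31.8825 now. Bob offers 31.8825 and keeps 100 − 31.8825 = 68.1175.
Round 1 (Alice proposes): Bob can get 68.1175 next round, worth 0.53 × 68.1175 = 36.102275 now, so Alice offers 36.102275, keeping 63.897725.

36.10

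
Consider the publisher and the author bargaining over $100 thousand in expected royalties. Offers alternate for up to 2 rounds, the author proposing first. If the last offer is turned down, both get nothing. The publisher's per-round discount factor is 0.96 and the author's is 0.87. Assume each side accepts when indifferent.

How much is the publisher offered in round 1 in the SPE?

By backward induction:
Round 2 (the publisher proposes): the author will accept anything ≥ 0, so the publisher offers 0 and keeps 100.
Round 1 (the author proposes): the publisher can get 100 next round, worth 0.96 × 100 = 96 now, so the author offers 96, keeping 4.

96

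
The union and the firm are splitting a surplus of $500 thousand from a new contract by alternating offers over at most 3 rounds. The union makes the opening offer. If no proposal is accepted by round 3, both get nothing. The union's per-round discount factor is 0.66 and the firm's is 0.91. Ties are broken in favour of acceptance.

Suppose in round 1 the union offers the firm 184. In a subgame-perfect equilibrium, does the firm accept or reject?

Round 3 (the union proposes): the firm will accept anything ≥ 0, so the union offers 0 and keeps 500.
Round 2 (the firm proposes): the union can get 500 next round, worth 0.66 × 500 = 330 now. The firm offers 330 and keeps 500 − 330 = 170.
So by rejecting in round 1, the firm gets 170 next round, worth 0.91 × 170 = 154.7 now.
Offer 184 ≥ 154.7, so the firm accepts.

Accept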